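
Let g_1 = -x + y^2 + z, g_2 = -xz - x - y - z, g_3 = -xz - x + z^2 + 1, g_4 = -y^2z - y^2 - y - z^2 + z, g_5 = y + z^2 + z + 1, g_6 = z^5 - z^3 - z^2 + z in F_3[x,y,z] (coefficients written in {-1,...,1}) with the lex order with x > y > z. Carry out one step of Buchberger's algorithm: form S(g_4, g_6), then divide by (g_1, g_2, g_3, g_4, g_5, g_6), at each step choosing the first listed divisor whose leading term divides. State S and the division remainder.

S(g_4, g_6) = y^2z^4 + y^2z^3 + y^2z^2 - y^2z + yz^4 + z^6 - z^5; remainder on division = 0.

lcm(LM(g_4), LM(g_6)) = y^2z^5.
S = (lcm/LT(g_4))·g_4 − (lcm/LT(g_6))·g_6 = y^2z^4 + y^2z^3 + y^2z^2 - y^2z + yz^4 + z^6 - z^5.
Reduce S modulo (g_1, g_2, g_3, g_4, g_5, g_6) in that order:
  leading term y^2z^4: subtract (-z^3)·g_4 from y^2z^4 + y^2z^3 + y^2z^2 - y^2z + yz^4 + z^6 - z^5 → y^2z^2 - y^2z + yz^4 - yz^3 + z^6 + z^5 + z^4
  leading term y^2z^2: subtract (-z)·g_4 from y^2z^2 - y^2z + yz^4 - yz^3 + z^6 + z^5 + z^4 → y^2z + yz^4 - yz^3 - yz + z^6 + z^5 + z^4 - z^3 + z^2
  leading term y^2z: subtract (-1)·g_4 from y^2z + yz^4 - yz^3 - yz + z^6 + z^5 + z^4 - z^3 + z^2 → -y^2 + yz^4 - yz^3 - yz - y + z^6 + z^5 + z^4 - z^3 + z
  leading term y^2: subtract (-y)·g_5 from -y^2 + yz^4 - yz^3 - yz - y + z^6 + z^5 + z^4 - z^3 + z → yz^4 - yz^3 + yz^2 + z^6 + z^5 + z^4 - z^3 + z
  leading term yz^4: subtract (z^4)·g_5 from yz^4 - yz^3 + yz^2 + z^6 + z^5 + z^4 - z^3 + z → -yz^3 + yz^2 - z^3 + z
  leading term yz^3: subtract (-z^3)·g_5 from -yz^3 + yz^2 - z^3 + z → yz^2 + z^5 + z^4 + z
  leading term yz^2: subtract (z^2)·g_5 from yz^2 + z^5 + z^4 + z → z^5 - z^3 - z^2 + z
  leading term z^5: subtract (1)·g_6 from z^5 - z^3 - z^2 + z → 0
The remainder is 0, so this S-polynomial contributes no new basis element.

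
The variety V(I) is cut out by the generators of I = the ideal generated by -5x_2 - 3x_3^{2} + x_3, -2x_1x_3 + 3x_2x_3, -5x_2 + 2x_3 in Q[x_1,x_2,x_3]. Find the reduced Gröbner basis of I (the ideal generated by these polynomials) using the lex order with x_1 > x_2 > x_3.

f_1 = -5x_2 - 3x_3^{2} + x_3, LT = x_2.
f_2 = -2x_1x_3 + 3x_2x_3, LT = x_1x_3.
f_3 = -5x_2 + 2x_3, LT = x_2.

S(f_1,f_3): lcm = x_2. S = \tfrac{3}{5}x_3^{2} + \tfrac{1}{5}x_3.
  reduce S modulo (f_1, f_2, f_3):
  remainder \tfrac{3}{5}x_3^{2} + \tfrac{1}{5}x_3 ≠ 0; add g_4 = \tfrac{3}{5}x_3^{2} + \tfrac{1}{5}x_3 to the basis.

The other S-polynomials (S(f_1,f_2), S(f_2,f_3), S(f_1,g_4), S(f_2,g_4), S(f_3,g_4)) all reduce to 0 modulo the current basis, so we have a Gröbner basis.
Inter-reduce: drop elements whose leading term is divisible by another's, tail-reduce, and make monic.

G = {x_1x_3 + \tfrac{1}{5}x_3, x_2 - \tfrac{2}{5}x_3, x_3^{2} + \tfrac{1}{3}x_3}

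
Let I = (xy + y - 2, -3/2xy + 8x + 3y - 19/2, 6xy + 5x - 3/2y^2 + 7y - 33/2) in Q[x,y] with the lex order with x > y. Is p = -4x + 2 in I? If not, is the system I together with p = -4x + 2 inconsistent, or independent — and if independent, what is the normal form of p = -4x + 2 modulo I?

First compute the reduced Gröbner basis of I by Buchberger's algorithm.
f_1 = xy + y - 2, LT = xy.
f_2 = -3/2xy + 8x + 3y - 19/2, LT = xy.
f_3 = 6xy + 5x - 3/2y^2 + 7y - 33/2, LT = xy.

S(f_1,f_2): lcm = xy. S = 16/3x + 3y - 25/3.
  leading term x: no divisor's leading term divides it; move 16/3x to the remainder.
  leading term y: no divisor's leading term divides it; move 3y to the remainder.
  leading term 1: no divisor's leading term divides it; move -25/3 to the remainder.
  remainder 16/3x + 3y - 25/3 ≠ 0; add h_4 = 16/3x + 3y - 25/3 to the basis.

S(f_1,f_3): lcm = xy. S = -5/6x + 1/4y^2 - 1/6y + 3/4.
  leading term x: subtract (-5/32)·h_4 from -5/6x + 1/4y^2 - 1/6y + 3/4 → 1/4y^2 + 29/96y - 53/96
  leading term y^2: no divisor's leading term divides it; move 1/4y^2 to the remainder.
  leading term y: no divisor's leading term divides it; move 29/96y to the remainder.
  leading term 1: no divisor's leading term divides it; move -53/96 to the remainder.
  remainder 1/4y^2 + 29/96y - 53/96 ≠ 0; add h_5 = 1/4y^2 + 29/96y - 53/96 to the basis.

S(f_1,h_4): lcm = xy. S = -9/16y^2 + 41/16y - 2.
  leading term y^2: subtract (-9/4)·h_5 from -9/16y^2 + 41/16y - 2 → 415/128y - 415/128
  leading term y: no divisor's leading term divides it; move 415/128y to the remainder.
  leading term 1: no divisor's leading term divides it; move -415/128 to the remainder.
  remainder 415/128y - 415/128 ≠ 0; add h_6 = 415/128y - 415/128 to the basis.

The other S-polynomials (S(f_2,f_3), S(f_2,h_4), S(f_3,h_4), S(f_1,h_5), S(f_2,h_5), S(f_3,h_5), S(h_4,h_5), S(f_1,h_6), S(f_2,h_6), S(f_3,h_6), S(h_4,h_6), S(h_5,h_6)) all reduce to 0 modulo the current basis, so we have a Gröbner basis.
Inter-reduce: drop elements whose leading term is divisible by another's, tail-reduce, and make monic.
Reduced Gröbner basis: {x - 1, y - 1}.
Label its elements g_1 = x - 1, g_2 = y - 1.

Reduce p = -4x + 2 modulo G:
  leading term x: subtract (-4)·g_1 from -4x + 2 → -2
  leading term 1: no divisor's leading term divides it; move -2 to the remainder.
  normal form = -2.
The normal form is nonzero, so p ∉ I. Since p minus its normal form lies in I, I + (p) = I + (r) where r = -2; decide whether this ideal is the whole ring.
Here r = -2 is a nonzero constant, hence a unit: 1 ∈ I + (p), the Gröbner basis of I + (p) is {1}, and the enlarged system has no common solution — adjoining p is inconsistent.

Ideal membership is decidable via reduction modulo a Gröbner basis.

Adjoining -4x + 2 makes the ideal the whole ring: the system is inconsistent.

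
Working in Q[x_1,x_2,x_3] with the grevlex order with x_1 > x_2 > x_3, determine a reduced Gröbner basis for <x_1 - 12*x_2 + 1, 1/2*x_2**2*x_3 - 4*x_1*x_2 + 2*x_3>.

G = {x_2**2*x_3 - 96*x_2**2 + 8*x_2 + 4*x_3, x_1 - 12*x_2 + 1}

f_1 = x_1 - 12*x_2 + 1, LT = x_1.
f_2 = 1/2*x_2**2*x_3 - 4*x_1*x_2 + 2*x_3, LT = x_2**2*x_3.

The S-polynomials (S(f_1,f_2)) all reduce to 0 modulo the current basis, so we have a Gröbner basis.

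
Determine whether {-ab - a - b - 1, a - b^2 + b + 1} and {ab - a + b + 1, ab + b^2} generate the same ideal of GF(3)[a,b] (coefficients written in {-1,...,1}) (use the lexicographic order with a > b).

No, the ideals differ.

Equality of ideals is decidable: compute both reduced Gröbner bases (unique for the ordering) and check whether they agree.
Buchberger on the first generating set:
f_1 = -ab - a - b - 1, LT = ab.
f_2 = a - b^2 + b + 1, LT = a.

S(f_1,f_2): lcm = ab. S = a + b^3 - b^2 + 1.
  leading term a: subtract (1)·f_2 from a + b^3 - b^2 + 1 → b^3 - b
  leading term b^3: no divisor's leading term divides it; move b^3 to the remainder.
  leading term b: no divisor's leading term divides it; move -b to the remainder.
  remainder b^3 - b ≠ 0; add g_3 = b^3 - b to the basis.

S(f_1,g_3): lcm = ab^3. S = ab^2 + ab + b^3 + b^2.
  leading term ab^2: subtract (-b)·f_1 from ab^2 + ab + b^3 + b^2 → b^3 - b
  leading term b^3: subtract (1)·g_3 from b^3 - b → 0
  remainder 0.

S(f_2,g_3): leading monomials are coprime, so the S-polynomial reduces to 0 (Buchberger's first criterion).
Every S-polynomial of the final basis reduces to 0, so we have a Gröbner basis.
Inter-reduce: drop elements whose leading term is divisible by another's, tail-reduce, and make monic.
Reduced Gröbner basis: {a - b^2 + b + 1, b^3 - b}.

Buchberger on the second generating set:
h_1 = ab - a + b + 1, LT = ab.
h_2 = ab + b^2, LT = ab.

S(h_1,h_2): lcm = ab. S = -a - b^2 + b + 1.
  leading term a: no divisor's leading term divides it; move -a to the remainder.
  leading term b^2: no divisor's leading term divides it; move -b^2 to the remainder.
  leading term b: no divisor's leading term divides it; move b to the remainder.
  leading term 1: no divisor's leading term divides it; move 1 to the remainder.
  remainder -a - b^2 + b + 1 ≠ 0; add k_3 = -a - b^2 + b + 1 to the basis.

S(h_1,k_3): lcm = ab. S = -a - b^3 + b^2 - b + 1.
  leading term a: subtract (1)·k_3 from -a - b^3 + b^2 - b + 1 → -b^3 - b^2 + b
  leading term b^3: no divisor's leading term divides it; move -b^3 to the remainder.
  leading term b^2: no divisor's leading term divides it; move -b^2 to the remainder.
  leading term b: no divisor's leading term divides it; move b to the remainder.
  remainder -b^3 - b^2 + b ≠ 0; add k_4 = -b^3 - b^2 + b to the basis.

S(h_2,k_3): lcm = ab. S = -b^3 - b^2 + b.
  leading term b^3: subtract (1)·k_4 from -b^3 - b^2 + b → 0
  remainder 0.

S(h_1,k_4): lcm = ab^3. S = ab^2 + ab + b^3 + b^2.
  leading term ab^2: subtract (b)·h_1 from ab^2 + ab + b^3 + b^2 → -ab + b^3 - b
  leading term ab: subtract (-1)·h_1 from -ab + b^3 - b → -a + b^3 + 1
  leading term a: subtract (1)·k_3 from -a + b^3 + 1 → b^3 + b^2 - b
  leading term b^3: subtract (-1)·k_4 from b^3 + b^2 - b → 0
  remainder 0.

S(h_2,k_4): lcm = ab^3. S = -ab^2 + ab + b^4.
  leading term ab^2: subtract (-b)·h_1 from -ab^2 + ab + b^4 → b^4 + b^2 + b
  leading term b^4: subtract (-b)·k_4 from b^4 + b^2 + b → -b^3 - b^2 + b
  leading term b^3: subtract (1)·k_4 from -b^3 - b^2 + b → 0
  remainder 0.

S(k_3,k_4): leading monomials are coprime, so the S-polynomial reduces to 0 (Buchberger's first criterion).
Every S-polynomial of the final basis reduces to 0, so we have a Gröbner basis.
Inter-reduce: drop elements whose leading term is divisible by another's, tail-reduce, and make monic.
Reduced Gröbner basis: {a + b^2 - b - 1, b^3 + b^2 - b}.

The bases are distinct; the ideals are different.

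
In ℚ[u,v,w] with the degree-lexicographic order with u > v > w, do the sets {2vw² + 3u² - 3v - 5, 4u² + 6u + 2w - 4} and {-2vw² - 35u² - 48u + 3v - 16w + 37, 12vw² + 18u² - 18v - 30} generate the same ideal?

For a fixed monomial order, each ideal has a unique reduced Gröbner basis; comparing bases decides equality.
Buchberger on the first generating set:
f_1 = 2vw² + 3u² - 3v - 5, LT = vw².
f_2 = 4u² + 6u + 2w - 4, LT = u².

The S-polynomials (S(f_1,f_2)) all reduce to 0 modulo the current basis, so we have a Gröbner basis.
Inter-reduce: drop elements whose leading term is divisible by another's, tail-reduce, and make monic.
Reduced Gröbner basis: {vw² - 9/4u - 3/2v - ¾w - 1, u² + 3/2u + ½w - 1}.

Buchberger on the second generating set:
h_1 = -2vw² - 35u² - 48u + 3v - 16w + 37, LT = vw².
h_2 = 12vw² + 18u² - 18v - 30, LT = vw².

S(h_1,h_2): lcm = vw². S = 16u² + 24u + 8w - 16.
  reduce S modulo (h_1, h_2):
  remainder 16u² + 24u + 8w - 16 ≠ 0; add k_3 = 16u² + 24u + 8w - 16 to the basis.

The other S-polynomials (S(h_1,k_3), S(h_2,k_3)) all reduce to 0 modulo the current basis, so we have a Gröbner basis.
Inter-reduce: drop elements whose leading term is divisible by another's, tail-reduce, and make monic.
Reduced Gröbner basis: {vw² - 9/4u - 3/2v - ¾w - 1, u² + 3/2u + ½w - 1}.

The two bases agree; hence the ideals are identical.

Yes, the ideals are equal.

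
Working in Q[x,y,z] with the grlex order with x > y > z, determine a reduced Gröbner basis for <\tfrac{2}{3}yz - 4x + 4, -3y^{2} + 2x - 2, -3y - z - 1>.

G = {z^{2} + \tfrac{7}{4}z + \tfrac{3}{4}, x - \tfrac{1}{24}z - \tfrac{25}{24}, y + \tfrac{1}{3}z + \tfrac{1}{3}}

f_1 = \tfrac{2}{3}yz - 4x + 4, LT = yz.
f_2 = -3y^{2} + 2x - 2, LT = y^{2}.
f_3 = -3y - z - 1, LT = y.

S(f_1,f_2): lcm = y^{2}z. S = -6xy + \tfrac{2}{3}xz + 6y - \tfrac{2}{3}z.
  leading term xy: subtract (2x)·f_3 from -6xy + \tfrac{2}{3}xz + 6y - \tfrac{2}{3}z → \tfrac{8}{3}xz + 2x + 6y - \tfrac{2}{3}z
  leading term xz: no divisor's leading term divides it; move \tfrac{8}{3}xz to the remainder.
  leading term x: no divisor's leading term divides it; move 2x to the remainder.
  leading term y: subtract (-2)·f_3 from 6y - \tfrac{2}{3}z → -\tfrac{8}{3}z - 2
  leading term z: no divisor's leading term divides it; move -\tfrac{8}{3}z to the remainder.
  leading term 1: no divisor's leading term divides it; move -2 to the remainder.
  remainder \tfrac{8}{3}xz + 2x - \tfrac{8}{3}z - 2 ≠ 0; add g_4 = \tfrac{8}{3}xz + 2x - \tfrac{8}{3}z - 2 to the basis.

S(f_1,f_3): lcm = yz. S = -\tfrac{1}{3}z^{2} - 6x - \tfrac{1}{3}z + 6.
  leading term z^{2}: no divisor's leading term divides it; move -\tfrac{1}{3}z^{2} to the remainder.
  leading term x: no divisor's leading term divides it; move -6x to the remainder.
  leading term z: no divisor's leading term divides it; move -\tfrac{1}{3}z to the remainder.
  leading term 1: no divisor's leading term divides it; move 6 to the remainder.
  remainder -\tfrac{1}{3}z^{2} - 6x - \tfrac{1}{3}z + 6 ≠ 0; add g_5 = -\tfrac{1}{3}z^{2} - 6x - \tfrac{1}{3}z + 6 to the basis.

S(f_2,f_3): lcm = y^{2}. S = -\tfrac{1}{3}yz - \tfrac{2}{3}x - \tfrac{1}{3}y + \tfrac{2}{3}.
  leading term yz: subtract (-\tfrac{1}{2})·f_1 from -\tfrac{1}{3}yz - \tfrac{2}{3}x - \tfrac{1}{3}y + \tfrac{2}{3} → -\tfrac{8}{3}x - \tfrac{1}{3}y + \tfrac{8}{3}
  leading term x: no divisor's leading term divides it; move -\tfrac{8}{3}x to the remainder.
  leading term y: subtract (\tfrac{1}{9})·f_3 from -\tfrac{1}{3}y + \tfrac{8}{3} → \tfrac{1}{9}z + \tfrac{25}{9}
  leading term z: no divisor's leading term divides it; move \tfrac{1}{9}z to the remainder.
  leading term 1: no divisor's leading term divides it; move \tfrac{25}{9} to the remainder.
  remainder -\tfrac{8}{3}x + \tfrac{1}{9}z + \tfrac{25}{9} ≠ 0; add g_6 = -\tfrac{8}{3}x + \tfrac{1}{9}z + \tfrac{25}{9} to the basis.

The other S-polynomials (S(f_1,g_4), S(f_2,g_4), S(f_3,g_4), S(f_1,g_5), S(f_2,g_5), S(f_3,g_5), S(g_4,g_5), S(f_1,g_6), S(f_2,g_6), S(f_3,g_6), S(g_4,g_6), S(g_5,g_6)) all reduce to 0 modulo the current basis, so we have a Gröbner basis.
Inter-reduce: drop elements whose leading term is divisible by another's, tail-reduce, and make monic.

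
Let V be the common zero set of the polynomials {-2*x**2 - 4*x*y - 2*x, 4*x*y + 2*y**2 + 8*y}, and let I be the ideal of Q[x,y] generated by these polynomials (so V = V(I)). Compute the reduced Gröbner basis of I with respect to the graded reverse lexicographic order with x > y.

This is the nonlinear analogue of row-reducing a linear system.

f_1 = -2*x**2 - 4*x*y - 2*x, LT = x**2.
f_2 = 4*x*y + 2*y**2 + 8*y, LT = x*y.

S(f_1,f_2): lcm = x**2*y. S = 3/2*x*y**2 - x*y.
  reduce S modulo (f_1, f_2):
  remainder -3/4*y**3 - 5/2*y**2 + 2*y ≠ 0; add g_3 = -3/4*y**3 - 5/2*y**2 + 2*y to the basis.

The other S-polynomials (S(f_1,g_3), S(f_2,g_3)) all reduce to 0 modulo the current basis, so we have a Gröbner basis.

G = {y**3 + 10/3*y**2 - 8/3*y, x**2 - y**2 + x - 4*y, x*y + 1/2*y**2 + 2*y}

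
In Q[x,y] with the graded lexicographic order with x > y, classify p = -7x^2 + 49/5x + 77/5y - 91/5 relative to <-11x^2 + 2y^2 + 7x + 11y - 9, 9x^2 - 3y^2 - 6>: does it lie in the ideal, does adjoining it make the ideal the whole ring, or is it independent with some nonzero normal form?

-7x^2 + 49/5x + 77/5y - 91/5 lies in I (it reduces to 0).

First compute the reduced Gröbner basis of I by Buchberger's algorithm.
f_1 = -11x^2 + 2y^2 + 7x + 11y - 9, LT = x^2.
f_2 = 9x^2 - 3y^2 - 6, LT = x^2.

S(f_1,f_2): lcm = x^2. S = 5/33y^2 - 7/11x - y + 49/33.
  leading term y^2: no divisor's leading term divides it; move 5/33y^2 to the remainder.
  leading term x: no divisor's leading term divides it; move -7/11x to the remainder.
  leading term y: no divisor's leading term divides it; move -y to the remainder.
  leading term 1: no divisor's leading term divides it; move 49/33 to the remainder.
  remainder 5/33y^2 - 7/11x - y + 49/33 ≠ 0; add h_3 = 5/33y^2 - 7/11x - y + 49/33 to the basis.

The other S-polynomials (S(f_1,h_3), S(f_2,h_3)) all reduce to 0 modulo the current basis, so we have a Gröbner basis.
Inter-reduce: drop elements whose leading term is divisible by another's, tail-reduce, and make monic.
Reduced Gröbner basis: {x^2 - 7/5x - 11/5y + 13/5, y^2 - 21/5x - 33/5y + 49/5}.
Label its elements g_1 = x^2 - 7/5x - 11/5y + 13/5, g_2 = y^2 - 21/5x - 33/5y + 49/5.

Reduce p = -7x^2 + 49/5x + 77/5y - 91/5 modulo G:
  leading term x^2: subtract (-7)·g_1 from -7x^2 + 49/5x + 77/5y - 91/5 → 0
  normal form = 0.
Since the normal form is 0, p ∈ I.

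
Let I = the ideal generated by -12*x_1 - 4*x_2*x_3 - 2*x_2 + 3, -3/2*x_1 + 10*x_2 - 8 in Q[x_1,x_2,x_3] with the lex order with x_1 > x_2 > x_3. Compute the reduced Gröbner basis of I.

G = {x_1 - 20/3*x_2 + 16/3, x_2*x_3 + 41/2*x_2 - 67/4}

f_1 = -12*x_1 - 4*x_2*x_3 - 2*x_2 + 3, LT = x_1.
f_2 = -3/2*x_1 + 10*x_2 - 8, LT = x_1.

S(f_1,f_2): lcm = x_1. S = 1/3*x_2*x_3 + 41/6*x_2 - 67/12.
  leading term x_2*x_3: no divisor's leading term divides it; move 1/3*x_2*x_3 to the remainder.
  leading term x_2: no divisor's leading term divides it; move 41/6*x_2 to the remainder.
  leading term 1: no divisor's leading term divides it; move -67/12 to the remainder.
  remainder 1/3*x_2*x_3 + 41/6*x_2 - 67/12 ≠ 0; add g_3 = 1/3*x_2*x_3 + 41/6*x_2 - 67/12 to the basis.

The other S-polynomials (S(f_1,g_3), S(f_2,g_3)) all reduce to 0 modulo the current basis, so we have a Gröbner basis.
Inter-reduce: drop elements whose leading term is divisible by another's, tail-reduce, and make monic.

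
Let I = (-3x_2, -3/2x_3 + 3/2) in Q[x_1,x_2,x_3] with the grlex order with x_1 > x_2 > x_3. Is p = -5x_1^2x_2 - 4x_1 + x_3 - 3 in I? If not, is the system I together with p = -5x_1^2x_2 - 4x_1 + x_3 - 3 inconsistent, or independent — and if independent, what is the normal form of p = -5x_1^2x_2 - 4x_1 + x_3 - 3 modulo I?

First compute the reduced Gröbner basis of I by Buchberger's algorithm.
f_1 = -3x_2, LT = x_2.
f_2 = -3/2x_3 + 3/2, LT = x_3.

The S-polynomials (S(f_1,f_2)) all reduce to 0 modulo the current basis, so we have a Gröbner basis.
Inter-reduce: drop elements whose leading term is divisible by another's, tail-reduce, and make monic.
Reduced Gröbner basis: {x_2, x_3 - 1}.
Label its elements g_1 = x_2, g_2 = x_3 - 1.

Reduce p = -5x_1^2x_2 - 4x_1 + x_3 - 3 modulo G:
  leading term x_1^2x_2: subtract (-5x_1^2)·g_1 from -5x_1^2x_2 - 4x_1 + x_3 - 3 → -4x_1 + x_3 - 3
  leading term x_1: no divisor's leading term divides it; move -4x_1 to the remainder.
  leading term x_3: subtract (1)·g_2 from x_3 - 3 → -2
  leading term 1: no divisor's leading term divides it; move -2 to the remainder.
  normal form = -4x_1 - 2.
The normal form is nonzero, so p ∉ I. Since p minus its normal form lies in I, I + (p) = I + (r) where r = -4x_1 - 2; decide whether this ideal is the whole ring.
Run Buchberger on G together with r (pairs among the g_i already reduce to 0 since G is a Gröbner basis):
g_1 = x_2, LT = x_2.
g_2 = x_3 - 1, LT = x_3.
r = -4x_1 - 2, LT = x_1.

The S-polynomials (S(g_1,g_2), S(g_1,r), S(g_2,r)) all reduce to 0 modulo the current basis, so we have a Gröbner basis.
Inter-reduce: drop elements whose leading term is divisible by another's, tail-reduce, and make monic.
Reduced Gröbner basis: {x_1 + 1/2, x_2, x_3 - 1}.
The reduced Gröbner basis of I + (p) is {x_1 + 1/2, x_2, x_3 - 1} ≠ {1}, a proper ideal, so the enlarged system stays consistent: p is independent of I, with normal form -4x_1 - 2.

-5x_1^2x_2 - 4x_1 + x_3 - 3 is independent of I; its normal form modulo I is -4x_1 - 2.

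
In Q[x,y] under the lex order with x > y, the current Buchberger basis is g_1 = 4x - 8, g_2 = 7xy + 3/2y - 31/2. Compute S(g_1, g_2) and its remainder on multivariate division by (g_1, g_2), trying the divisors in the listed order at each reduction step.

S(g_1, g_2) = -31/14y + 31/14; remainder on division = -31/14y + 31/14.

lcm(LM(g_1), LM(g_2)) = xy.
S = (lcm/LT(g_1))·g_1 − (lcm/LT(g_2))·g_2 = -31/14y + 31/14.
Reduce S modulo (g_1, g_2) in that order:
  leading term y: no divisor's leading term divides it; move -31/14y to the remainder.
  leading term 1: no divisor's leading term divides it; move 31/14 to the remainder.
The remainder -31/14y + 31/14 is nonzero, so it would be added as the next basis element.
This is the inner loop of Buchberger's algorithm — each nonzero remainder becomes a new basis element.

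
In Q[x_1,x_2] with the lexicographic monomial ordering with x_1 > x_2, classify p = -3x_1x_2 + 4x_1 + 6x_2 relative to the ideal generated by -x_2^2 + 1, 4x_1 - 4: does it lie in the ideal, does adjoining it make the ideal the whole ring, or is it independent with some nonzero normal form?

First compute the reduced Gröbner basis of I by Buchberger's algorithm.
f_1 = -x_2^2 + 1, LT = x_2^2.
f_2 = 4x_1 - 4, LT = x_1.

The S-polynomials (S(f_1,f_2)) all reduce to 0 modulo the current basis, so we have a Gröbner basis.
Inter-reduce: drop elements whose leading term is divisible by another's, tail-reduce, and make monic.
Reduced Gröbner basis: {x_1 - 1, x_2^2 - 1}.
Label its elements g_1 = x_1 - 1, g_2 = x_2^2 - 1.

Reduce p = -3x_1x_2 + 4x_1 + 6x_2 modulo G:
  leading term x_1x_2: subtract (-3x_2)·g_1 from -3x_1x_2 + 4x_1 + 6x_2 → 4x_1 + 3x_2
  leading term x_1: subtract (4)·g_1 from 4x_1 + 3x_2 → 3x_2 + 4
  leading term x_2: no divisor's leading term divides it; move 3x_2 to the remainder.
  leading term 1: no divisor's leading term divides it; move 4 to the remainder.
  normal form = 3x_2 + 4.
The normal form is nonzero, so p ∉ I. Since p minus its normal form lies in I, I + (p) = I + (r) where r = 3x_2 + 4; decide whether this ideal is the whole ring.
Run Buchberger on G together with r (pairs among the g_i already reduce to 0 since G is a Gröbner basis):
g_1 = x_1 - 1, LT = x_1.
g_2 = x_2^2 - 1, LT = x_2^2.
r = 3x_2 + 4, LT = x_2.

S(g_2,r): lcm = x_2^2. S = -4/3x_2 - 1.
  leading term x_2: subtract (-4/9)·r from -4/3x_2 - 1 → 7/9
  leading term 1: no divisor's leading term divides it; move 7/9 to the remainder.
  remainder 7/9 ≠ 0; add m_4 = 7/9 to the basis.

The other S-polynomials (S(g_1,g_2), S(g_1,r), S(g_1,m_4), S(g_2,m_4), S(r,m_4)) all reduce to 0 modulo the current basis, so we have a Gröbner basis.
Inter-reduce: drop elements whose leading term is divisible by another's, tail-reduce, and make monic.
Reduced Gröbner basis: {1}.
The reduced Gröbner basis of I + (p) is {1}: the ideal is the whole ring, so the enlarged system has no common solution — adjoining p is inconsistent.

The remainder on division by a Gröbner basis is unique — it is the normal form.

Adjoining -3x_1x_2 + 4x_1 + 6x_2 makes the ideal the whole ring: the system is inconsistent.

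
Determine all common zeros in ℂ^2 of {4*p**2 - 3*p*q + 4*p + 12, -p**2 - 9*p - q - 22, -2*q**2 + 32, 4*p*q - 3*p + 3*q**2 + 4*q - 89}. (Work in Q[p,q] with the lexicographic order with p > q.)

{(-3, -4)}

Compute a lex Gröbner basis by Buchberger's algorithm.
f_1 = 4*p**2 - 3*p*q + 4*p + 12, LT = p**2.
f_2 = -p**2 - 9*p - q - 22, LT = p**2.
f_3 = -2*q**2 + 32, LT = q**2.
f_4 = 4*p*q - 3*p + 3*q**2 + 4*q - 89, LT = p*q.

S(f_1,f_2): lcm = p**2. S = -3/4*p*q - 8*p - q - 19.
  leading term p*q: subtract (-3/16)·f_4 from -3/4*p*q - 8*p - q - 19 → -137/16*p + 9/16*q**2 - 1/4*q - 571/16
  leading term p: no divisor's leading term divides it; move -137/16*p to the remainder.
  leading term q**2: subtract (-9/32)·f_3 from 9/16*q**2 - 1/4*q - 571/16 → -1/4*q - 427/16
  leading term q: no divisor's leading term divides it; move -1/4*q to the remainder.
  leading term 1: no divisor's leading term divides it; move -427/16 to the remainder.
  remainder -137/16*p - 1/4*q - 427/16 ≠ 0; add h_5 = -137/16*p - 1/4*q - 427/16 to the basis.

S(f_1,f_4): lcm = p**2*q. S = 3/4*p**2 - 3/2*p*q**2 + 89/4*p + 3*q.
  leading term p**2: subtract (3/16)·f_1 from 3/4*p**2 - 3/2*p*q**2 + 89/4*p + 3*q → -3/2*p*q**2 + 9/16*p*q + 43/2*p + 3*q - 9/4
  leading term p*q**2: subtract (3/4*p)·f_3 from -3/2*p*q**2 + 9/16*p*q + 43/2*p + 3*q - 9/4 → 9/16*p*q - 5/2*p + 3*q - 9/4
  leading term p*q: subtract (9/64)·f_4 from 9/16*p*q - 5/2*p + 3*q - 9/4 → -133/64*p - 27/64*q**2 + 39/16*q + 657/64
  leading term p: subtract (133/548)·h_5 from -133/64*p - 27/64*q**2 + 39/16*q + 657/64 → -27/64*q**2 + 1369/548*q + 9175/548
  leading term q**2: subtract (27/128)·f_3 from -27/64*q**2 + 1369/548*q + 9175/548 → 1369/548*q + 1369/137
  leading term q: no divisor's leading term divides it; move 1369/548*q to the remainder.
  leading term 1: no divisor's leading term divides it; move 1369/137 to the remainder.
  remainder 1369/548*q + 1369/137 ≠ 0; add h_6 = 1369/548*q + 1369/137 to the basis.

The other S-polynomials (S(f_1,f_3), S(f_2,f_3), S(f_2,f_4), S(f_3,f_4), S(f_1,h_5), S(f_2,h_5), S(f_3,h_5), S(f_4,h_5), S(f_1,h_6), S(f_2,h_6), S(f_3,h_6), S(f_4,h_6), S(h_5,h_6)) all reduce to 0 modulo the current basis, so we have a Gröbner basis.
Inter-reduce: drop elements whose leading term is divisible by another's, tail-reduce, and make monic.
Reduced Gröbner basis: {p + 3, q + 4}.

The lex basis is triangular: the last element involves only q. Solving q + 4 = 0 gives q ∈ {-4}; substituting each value into the earlier elements determines the remaining variables.
  q = -4: the earlier basis element becomes p + 3 = 0, giving p = -3 — point (-3, -4).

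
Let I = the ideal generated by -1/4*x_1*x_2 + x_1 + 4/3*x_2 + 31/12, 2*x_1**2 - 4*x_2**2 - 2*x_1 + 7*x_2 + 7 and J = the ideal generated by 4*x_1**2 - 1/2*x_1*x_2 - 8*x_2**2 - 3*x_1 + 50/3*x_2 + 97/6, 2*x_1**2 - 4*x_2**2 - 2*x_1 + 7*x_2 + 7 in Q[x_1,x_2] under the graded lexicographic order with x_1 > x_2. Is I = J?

No, the ideals differ.

For a fixed monomial order, each ideal has a unique reduced Gröbner basis; comparing bases decides equality.
Buchberger on the first generating set:
f_1 = -1/4*x_1*x_2 + x_1 + 4/3*x_2 + 31/12, LT = x_1*x_2.
f_2 = 2*x_1**2 - 4*x_2**2 - 2*x_1 + 7*x_2 + 7, LT = x_1**2.

S(f_1,f_2): lcm = x_1**2*x_2. S = 2*x_2**3 - 4*x_1**2 - 13/3*x_1*x_2 - 7/2*x_2**2 - 31/3*x_1 - 7/2*x_2.
  leading term x_2**3: no divisor's leading term divides it; move 2*x_2**3 to the remainder.
  leading term x_1**2: subtract (-2)·f_2 from -4*x_1**2 - 13/3*x_1*x_2 - 7/2*x_2**2 - 31/3*x_1 - 7/2*x_2 → -13/3*x_1*x_2 - 23/2*x_2**2 - 43/3*x_1 + 21/2*x_2 + 14
  leading term x_1*x_2: subtract (52/3)·f_1 from -13/3*x_1*x_2 - 23/2*x_2**2 - 43/3*x_1 + 21/2*x_2 + 14 → -23/2*x_2**2 - 95/3*x_1 - 227/18*x_2 - 277/9
  leading term x_2**2: no divisor's leading term divides it; move -23/2*x_2**2 to the remainder.
  leading term x_1: no divisor's leading term divides it; move -95/3*x_1 to the remainder.
  leading term x_2: no divisor's leading term divides it; move -227/18*x_2 to the remainder.
  leading term 1: no divisor's leading term divides it; move -277/9 to the remainder.
  remainder 2*x_2**3 - 23/2*x_2**2 - 95/3*x_1 - 227/18*x_2 - 277/9 ≠ 0; add g_3 = 2*x_2**3 - 23/2*x_2**2 - 95/3*x_1 - 227/18*x_2 - 277/9 to the basis.

The other S-polynomials (S(f_1,g_3), S(f_2,g_3)) all reduce to 0 modulo the current basis, so we have a Gröbner basis.
Inter-reduce: drop elements whose leading term is divisible by another's, tail-reduce, and make monic.
Reduced Gröbner basis: {x_2**3 - 23/4*x_2**2 - 95/6*x_1 - 227/36*x_2 - 277/18, x_1**2 - 2*x_2**2 - x_1 + 7/2*x_2 + 7/2, x_1*x_2 - 4*x_1 - 16/3*x_2 - 31/3}.

Buchberger on the second generating set:
h_1 = 4*x_1**2 - 1/2*x_1*x_2 - 8*x_2**2 - 3*x_1 + 50/3*x_2 + 97/6, LT = x_1**2.
h_2 = 2*x_1**2 - 4*x_2**2 - 2*x_1 + 7*x_2 + 7, LT = x_1**2.

S(h_1,h_2): lcm = x_1**2. S = -1/8*x_1*x_2 + 1/4*x_1 + 2/3*x_2 + 13/24.
  leading term x_1*x_2: no divisor's leading term divides it; move -1/8*x_1*x_2 to the remainder.
  leading term x_1: no divisor's leading term divides it; move 1/4*x_1 to the remainder.
  leading term x_2: no divisor's leading term divides it; move 2/3*x_2 to the remainder.
  leading term 1: no divisor's leading term divides it; move 13/24 to the remainder.
  remainder -1/8*x_1*x_2 + 1/4*x_1 + 2/3*x_2 + 13/24 ≠ 0; add k_3 = -1/8*x_1*x_2 + 1/4*x_1 + 2/3*x_2 + 13/24 to the basis.

S(h_1,k_3): lcm = x_1**2*x_2. S = -1/8*x_1*x_2**2 - 2*x_2**3 + 2*x_1**2 + 55/12*x_1*x_2 + 25/6*x_2**2 + 13/3*x_1 + 97/24*x_2.
  leading term x_1*x_2**2: subtract (x_2)·k_3 from -1/8*x_1*x_2**2 - 2*x_2**3 + 2*x_1**2 + 55/12*x_1*x_2 + 25/6*x_2**2 + 13/3*x_1 + 97/24*x_2 → -2*x_2**3 + 2*x_1**2 + 13/3*x_1*x_2 + 7/2*x_2**2 + 13/3*x_1 + 7/2*x_2
  leading term x_2**3: no divisor's leading term divides it; move -2*x_2**3 to the remainder.
  leading term x_1**2: subtract (1/2)·h_1 from 2*x_1**2 + 13/3*x_1*x_2 + 7/2*x_2**2 + 13/3*x_1 + 7/2*x_2 → 55/12*x_1*x_2 + 15/2*x_2**2 + 35/6*x_1 - 29/6*x_2 - 97/12
  leading term x_1*x_2: subtract (-110/3)·k_3 from 55/12*x_1*x_2 + 15/2*x_2**2 + 35/6*x_1 - 29/6*x_2 - 97/12 → 15/2*x_2**2 + 15*x_1 + 353/18*x_2 + 106/9
  leading term x_2**2: no divisor's leading term divides it; move 15/2*x_2**2 to the remainder.
  leading term x_1: no divisor's leading term divides it; move 15*x_1 to the remainder.
  leading term x_2: no divisor's leading term divides it; move 353/18*x_2 to the remainder.
  leading term 1: no divisor's leading term divides it; move 106/9 to the remainder.
  remainder -2*x_2**3 + 15/2*x_2**2 + 15*x_1 + 353/18*x_2 + 106/9 ≠ 0; add k_4 = -2*x_2**3 + 15/2*x_2**2 + 15*x_1 + 353/18*x_2 + 106/9 to the basis.

The other S-polynomials (S(h_2,k_3), S(h_1,k_4), S(h_2,k_4), S(k_3,k_4)) all reduce to 0 modulo the current basis, so we have a Gröbner basis.
Inter-reduce: drop elements whose leading term is divisible by another's, tail-reduce, and make monic.
Reduced Gröbner basis: {x_2**3 - 15/4*x_2**2 - 15/2*x_1 - 353/36*x_2 - 53/9, x_1**2 - 2*x_2**2 - x_1 + 7/2*x_2 + 7/2, x_1*x_2 - 2*x_1 - 16/3*x_2 - 13/3}.

Since the reduced bases disagree, the two ideals are not the same.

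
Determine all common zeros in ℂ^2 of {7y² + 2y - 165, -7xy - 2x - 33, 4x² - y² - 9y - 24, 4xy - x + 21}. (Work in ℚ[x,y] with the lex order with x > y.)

Compute a lex Gröbner basis by Buchberger's algorithm.
f_1 = 7y² + 2y - 165, LT = y².
f_2 = -7xy - 2x - 33, LT = xy.
f_3 = 4x² - y² - 9y - 24, LT = x².
f_4 = 4xy - x + 21, LT = xy.

S(f_1,f_2): lcm = xy². S = -165/7x - 33/7y.
  reduce S modulo (f_1, f_2, f_3, f_4):
  remainder -165/7x - 33/7y ≠ 0; add h_5 = -165/7x - 33/7y to the basis.

S(f_1,f_4): lcm = xy². S = 15/28xy - 165/7x - 21/4y.
  reduce S modulo (f_1, f_2, f_3, f_4, h_5):
  remainder -99/196y - 495/196 ≠ 0; add h_6 = -99/196y - 495/196 to the basis.

The other S-polynomials (S(f_1,f_3), S(f_2,f_3), S(f_2,f_4), S(f_3,f_4), S(f_1,h_5), S(f_2,h_5), S(f_3,h_5), S(f_4,h_5), S(f_1,h_6), S(f_2,h_6), S(f_3,h_6), S(f_4,h_6), S(h_5,h_6)) all reduce to 0 modulo the current basis, so we have a Gröbner basis.
Inter-reduce: drop elements whose leading term is divisible by another's, tail-reduce, and make monic.
Reduced Gröbner basis: {x - 1, y + 5}.

Since the basis is lex-ordered, y + 5 is univariate in y. Its roots are {-5}. Back-substituting each root into the other basis elements fixes the other coordinates.
  y = -5: the earlier basis element becomes x - 1 = 0, giving x = 1 — point (1, -5).

{(1, -5)}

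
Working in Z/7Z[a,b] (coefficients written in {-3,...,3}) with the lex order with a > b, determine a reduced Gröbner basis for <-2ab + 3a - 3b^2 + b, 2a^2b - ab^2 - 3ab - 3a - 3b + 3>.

f_1 = -2ab + 3a - 3b^2 + b, LT = ab.
f_2 = 2a^2b - ab^2 - 3ab - 3a - 3b + 3, LT = a^2b.

S(f_1,f_2): lcm = a^2b. S = 2a^2 + 2ab^2 + ab - 2a - 2b + 2.
  leading term a^2: no divisor's leading term divides it; move 2a^2 to the remainder.
  leading term ab^2: subtract (-b)·f_1 from 2ab^2 + ab - 2a - 2b + 2 → -3ab - 2a - 3b^3 + b^2 - 2b + 2
  leading term ab: subtract (-2)·f_1 from -3ab - 2a - 3b^3 + b^2 - 2b + 2 → -3a - 3b^3 + 2b^2 + 2
  leading term a: no divisor's leading term divides it; move -3a to the remainder.
  leading term b^3: no divisor's leading term divides it; move -3b^3 to the remainder.
  leading term b^2: no divisor's leading term divides it; move 2b^2 to the remainder.
  leading term 1: no divisor's leading term divides it; move 2 to the remainder.
  remainder 2a^2 - 3a - 3b^3 + 2b^2 + 2 ≠ 0; add g_3 = 2a^2 - 3a - 3b^3 + 2b^2 + 2 to the basis.

S(f_1,g_3): lcm = a^2b. S = 2a^2 - 2ab^2 + ab - 2b^4 - b^3 - b.
  leading term a^2: subtract (1)·g_3 from 2a^2 - 2ab^2 + ab - 2b^4 - b^3 - b → -2ab^2 + ab + 3a - 2b^4 + 2b^3 - 2b^2 - b - 2
  leading term ab^2: subtract (b)·f_1 from -2ab^2 + ab + 3a - 2b^4 + 2b^3 - 2b^2 - b - 2 → -2ab + 3a - 2b^4 - 2b^3 - 3b^2 - b - 2
  leading term ab: subtract (1)·f_1 from -2ab + 3a - 2b^4 - 2b^3 - 3b^2 - b - 2 → -2b^4 - 2b^3 - 2b - 2
  leading term b^4: no divisor's leading term divides it; move -2b^4 to the remainder.
  leading term b^3: no divisor's leading term divides it; move -2b^3 to the remainder.
  leading term b: no divisor's leading term divides it; move -2b to the remainder.
  leading term 1: no divisor's leading term divides it; move -2 to the remainder.
  remainder -2b^4 - 2b^3 - 2b - 2 ≠ 0; add g_4 = -2b^4 - 2b^3 - 2b - 2 to the basis.

The other S-polynomials (S(f_2,g_3), S(f_1,g_4), S(f_2,g_4), S(g_3,g_4)) all reduce to 0 modulo the current basis, so we have a Gröbner basis.
Inter-reduce: drop elements whose leading term is divisible by another's, tail-reduce, and make monic.

G = {a^2 + 2a + 2b^3 + b^2 + 1, ab + 2a - 2b^2 + 3b, b^4 + b^3 + b + 1}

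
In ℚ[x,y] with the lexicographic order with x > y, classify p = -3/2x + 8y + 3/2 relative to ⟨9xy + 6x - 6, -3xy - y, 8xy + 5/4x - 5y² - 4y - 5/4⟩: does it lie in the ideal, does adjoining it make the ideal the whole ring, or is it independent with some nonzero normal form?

First compute the reduced Gröbner basis of I by Buchberger's algorithm.
f_1 = 9xy + 6x - 6, LT = xy.
f_2 = -3xy - y, LT = xy.
f_3 = 8xy + 5/4x - 5y² - 4y - 5/4, LT = xy.

S(f_1,f_2): lcm = xy. S = ⅔x - ⅓y - ⅔.
  leading term x: no divisor's leading term divides it; move ⅔x to the remainder.
  leading term y: no divisor's leading term divides it; move -⅓y to the remainder.
  leading term 1: no divisor's leading term divides it; move -⅔ to the remainder.
  remainder ⅔x - ⅓y - ⅔ ≠ 0; add h_4 = ⅔x - ⅓y - ⅔ to the basis.

S(f_1,f_3): lcm = xy. S = 49/96x + ⅝y² + ½y - 49/96.
  leading term x: subtract (49/64)·h_4 from 49/96x + ⅝y² + ½y - 49/96 → ⅝y² + 145/192y
  leading term y²: no divisor's leading term divides it; move ⅝y² to the remainder.
  leading term y: no divisor's leading term divides it; move 145/192y to the remainder.
  remainder ⅝y² + 145/192y ≠ 0; add h_5 = ⅝y² + 145/192y to the basis.

S(f_1,h_4): lcm = xy. S = ⅔x + ½y² + y - ⅔.
  leading term x: subtract (1)·h_4 from ⅔x + ½y² + y - ⅔ → ½y² + 4/3y
  leading term y²: subtract (⅘)·h_5 from ½y² + 4/3y → 35/48y
  leading term y: no divisor's leading term divides it; move 35/48y to the remainder.
  remainder 35/48y ≠ 0; add h_6 = 35/48y to the basis.

The other S-polynomials (S(f_2,f_3), S(f_2,h_4), S(f_3,h_4), S(f_1,h_5), S(f_2,h_5), S(f_3,h_5), S(h_4,h_5), S(f_1,h_6), S(f_2,h_6), S(f_3,h_6), S(h_4,h_6), S(h_5,h_6)) all reduce to 0 modulo the current basis, so we have a Gröbner basis.
Inter-reduce: drop elements whose leading term is divisible by another's, tail-reduce, and make monic.
Reduced Gröbner basis: {x - 1, y}.
Label its elements g_1 = x - 1, g_2 = y.

Reduce p = -3/2x + 8y + 3/2 modulo G:
  leading term x: subtract (-3/2)·g_1 from -3/2x + 8y + 3/2 → 8y
  leading term y: subtract (8)·g_2 from 8y → 0
  normal form = 0.
Since the normal form is 0, p ∈ I.

-3/2x + 8y + 3/2 lies in I (it reduces to 0).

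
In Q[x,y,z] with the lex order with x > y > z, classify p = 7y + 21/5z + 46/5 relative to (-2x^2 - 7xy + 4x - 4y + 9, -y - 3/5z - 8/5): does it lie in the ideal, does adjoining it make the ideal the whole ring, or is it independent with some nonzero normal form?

First compute the reduced Gröbner basis of I by Buchberger's algorithm.
f_1 = -2x^2 - 7xy + 4x - 4y + 9, LT = x^2.
f_2 = -y - 3/5z - 8/5, LT = y.

The S-polynomials (S(f_1,f_2)) all reduce to 0 modulo the current basis, so we have a Gröbner basis.
Inter-reduce: drop elements whose leading term is divisible by another's, tail-reduce, and make monic.
Reduced Gröbner basis: {x^2 - 21/10xz - 38/5x - 6/5z - 77/10, y + 3/5z + 8/5}.
Label its elements g_1 = x^2 - 21/10xz - 38/5x - 6/5z - 77/10, g_2 = y + 3/5z + 8/5.

Reduce p = 7y + 21/5z + 46/5 modulo G:
  leading term y: subtract (7)·g_2 from 7y + 21/5z + 46/5 → -2
  leading term 1: no divisor's leading term divides it; move -2 to the remainder.
  normal form = -2.
The normal form is nonzero, so p ∉ I. Since p minus its normal form lies in I, I + (p) = I + (r) where r = -2; decide whether this ideal is the whole ring.
Here r = -2 is a nonzero constant, hence a unit: 1 ∈ I + (p), the Gröbner basis of I + (p) is {1}, and the enlarged system has no common solution — adjoining p is inconsistent.

Adjoining 7y + 21/5z + 46/5 makes the ideal the whole ring: the system is inconsistent.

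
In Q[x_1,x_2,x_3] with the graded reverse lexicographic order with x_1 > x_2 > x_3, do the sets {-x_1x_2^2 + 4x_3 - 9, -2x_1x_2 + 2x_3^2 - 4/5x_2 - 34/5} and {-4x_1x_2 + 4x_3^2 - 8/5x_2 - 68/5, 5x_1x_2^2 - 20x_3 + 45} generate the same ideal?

Yes, the ideals are equal.

Equality of ideals is decidable: compute both reduced Gröbner bases (unique for the ordering) and check whether they agree.
Buchberger on the first generating set:
f_1 = -x_1x_2^2 + 4x_3 - 9, LT = x_1x_2^2.
f_2 = -2x_1x_2 + 2x_3^2 - 4/5x_2 - 34/5, LT = x_1x_2.

S(f_1,f_2): lcm = x_1x_2^2. S = x_2x_3^2 - 2/5x_2^2 - 17/5x_2 - 4x_3 + 9.
  leading term x_2x_3^2: no divisor's leading term divides it; move x_2x_3^2 to the remainder.
  leading term x_2^2: no divisor's leading term divides it; move -2/5x_2^2 to the remainder.
  leading term x_2: no divisor's leading term divides it; move -17/5x_2 to the remainder.
  leading term x_3: no divisor's leading term divides it; move -4x_3 to the remainder.
  leading term 1: no divisor's leading term divides it; move 9 to the remainder.
  remainder x_2x_3^2 - 2/5x_2^2 - 17/5x_2 - 4x_3 + 9 ≠ 0; add g_3 = x_2x_3^2 - 2/5x_2^2 - 17/5x_2 - 4x_3 + 9 to the basis.

S(f_2,g_3): lcm = x_1x_2x_3^2. S = -x_3^4 + 2/5x_1x_2^2 + 2/5x_2x_3^2 + 17/5x_1x_2 + 4x_1x_3 + 17/5x_3^2 - 9x_1.
  leading term x_3^4: no divisor's leading term divides it; move -x_3^4 to the remainder.
  leading term x_1x_2^2: subtract (-2/5)·f_1 from 2/5x_1x_2^2 + 2/5x_2x_3^2 + 17/5x_1x_2 + 4x_1x_3 + 17/5x_3^2 - 9x_1 → 2/5x_2x_3^2 + 17/5x_1x_2 + 4x_1x_3 + 17/5x_3^2 - 9x_1 + 8/5x_3 - 18/5
  leading term x_2x_3^2: subtract (2/5)·g_3 from 2/5x_2x_3^2 + 17/5x_1x_2 + 4x_1x_3 + 17/5x_3^2 - 9x_1 + 8/5x_3 - 18/5 → 17/5x_1x_2 + 4/25x_2^2 + 4x_1x_3 + 17/5x_3^2 - 9x_1 + 34/25x_2 + 16/5x_3 - 36/5
  leading term x_1x_2: subtract (-17/10)·f_2 from 17/5x_1x_2 + 4/25x_2^2 + 4x_1x_3 + 17/5x_3^2 - 9x_1 + 34/25x_2 + 16/5x_3 - 36/5 → 4/25x_2^2 + 4x_1x_3 + 34/5x_3^2 - 9x_1 + 16/5x_3 - 469/25
  leading term x_2^2: no divisor's leading term divides it; move 4/25x_2^2 to the remainder.
  leading term x_1x_3: no divisor's leading term divides it; move 4x_1x_3 to the remainder.
  leading term x_3^2: no divisor's leading term divides it; move 34/5x_3^2 to the remainder.
  leading term x_1: no divisor's leading term divides it; move -9x_1 to the remainder.
  leading term x_3: no divisor's leading term divides it; move 16/5x_3 to the remainder.
  leading term 1: no divisor's leading term divides it; move -469/25 to the remainder.
  remainder -x_3^4 + 4/25x_2^2 + 4x_1x_3 + 34/5x_3^2 - 9x_1 + 16/5x_3 - 469/25 ≠ 0; add g_4 = -x_3^4 + 4/25x_2^2 + 4x_1x_3 + 34/5x_3^2 - 9x_1 + 16/5x_3 - 469/25 to the basis.

The other S-polynomials (S(f_1,g_3), S(f_1,g_4), S(f_2,g_4), S(g_3,g_4)) all reduce to 0 modulo the current basis, so we have a Gröbner basis.
Inter-reduce: drop elements whose leading term is divisible by another's, tail-reduce, and make monic.
Reduced Gröbner basis: {x_3^4 - 4/25x_2^2 - 4x_1x_3 - 34/5x_3^2 + 9x_1 - 16/5x_3 + 469/25, x_2x_3^2 - 2/5x_2^2 - 17/5x_2 - 4x_3 + 9, x_1x_2 - x_3^2 + 2/5x_2 + 17/5}.

Buchberger on the second generating set:
h_1 = -4x_1x_2 + 4x_3^2 - 8/5x_2 - 68/5, LT = x_1x_2.
h_2 = 5x_1x_2^2 - 20x_3 + 45, LT = x_1x_2^2.

S(h_1,h_2): lcm = x_1x_2^2. S = -x_2x_3^2 + 2/5x_2^2 + 17/5x_2 + 4x_3 - 9.
  leading term x_2x_3^2: no divisor's leading term divides it; move -x_2x_3^2 to the remainder.
  leading term x_2^2: no divisor's leading term divides it; move 2/5x_2^2 to the remainder.
  leading term x_2: no divisor's leading term divides it; move 17/5x_2 to the remainder.
  leading term x_3: no divisor's leading term divides it; move 4x_3 to the remainder.
  leading term 1: no divisor's leading term divides it; move -9 to the remainder.
  remainder -x_2x_3^2 + 2/5x_2^2 + 17/5x_2 + 4x_3 - 9 ≠ 0; add k_3 = -x_2x_3^2 + 2/5x_2^2 + 17/5x_2 + 4x_3 - 9 to the basis.

S(h_1,k_3): lcm = x_1x_2x_3^2. S = -x_3^4 + 2/5x_1x_2^2 + 2/5x_2x_3^2 + 17/5x_1x_2 + 4x_1x_3 + 17/5x_3^2 - 9x_1.
  leading term x_3^4: no divisor's leading term divides it; move -x_3^4 to the remainder.
  leading term x_1x_2^2: subtract (-1/10x_2)·h_1 from 2/5x_1x_2^2 + 2/5x_2x_3^2 + 17/5x_1x_2 + 4x_1x_3 + 17/5x_3^2 - 9x_1 → 4/5x_2x_3^2 + 17/5x_1x_2 - 4/25x_2^2 + 4x_1x_3 + 17/5x_3^2 - 9x_1 - 34/25x_2
  leading term x_2x_3^2: subtract (-4/5)·k_3 from 4/5x_2x_3^2 + 17/5x_1x_2 - 4/25x_2^2 + 4x_1x_3 + 17/5x_3^2 - 9x_1 - 34/25x_2 → 17/5x_1x_2 + 4/25x_2^2 + 4x_1x_3 + 17/5x_3^2 - 9x_1 + 34/25x_2 + 16/5x_3 - 36/5
  leading term x_1x_2: subtract (-17/20)·h_1 from 17/5x_1x_2 + 4/25x_2^2 + 4x_1x_3 + 17/5x_3^2 - 9x_1 + 34/25x_2 + 16/5x_3 - 36/5 → 4/25x_2^2 + 4x_1x_3 + 34/5x_3^2 - 9x_1 + 16/5x_3 - 469/25
  leading term x_2^2: no divisor's leading term divides it; move 4/25x_2^2 to the remainder.
  leading term x_1x_3: no divisor's leading term divides it; move 4x_1x_3 to the remainder.
  leading term x_3^2: no divisor's leading term divides it; move 34/5x_3^2 to the remainder.
  leading term x_1: no divisor's leading term divides it; move -9x_1 to the remainder.
  leading term x_3: no divisor's leading term divides it; move 16/5x_3 to the remainder.
  leading term 1: no divisor's leading term divides it; move -469/25 to the remainder.
  remainder -x_3^4 + 4/25x_2^2 + 4x_1x_3 + 34/5x_3^2 - 9x_1 + 16/5x_3 - 469/25 ≠ 0; add k_4 = -x_3^4 + 4/25x_2^2 + 4x_1x_3 + 34/5x_3^2 - 9x_1 + 16/5x_3 - 469/25 to the basis.

The other S-polynomials (S(h_2,k_3), S(h_1,k_4), S(h_2,k_4), S(k_3,k_4)) all reduce to 0 modulo the current basis, so we have a Gröbner basis.
Inter-reduce: drop elements whose leading term is divisible by another's, tail-reduce, and make monic.
Reduced Gröbner basis: {x_3^4 - 4/25x_2^2 - 4x_1x_3 - 34/5x_3^2 + 9x_1 - 16/5x_3 + 469/25, x_2x_3^2 - 2/5x_2^2 - 17/5x_2 - 4x_3 + 9, x_1x_2 - x_3^2 + 2/5x_2 + 17/5}.

These coincide, so the ideals are equal.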